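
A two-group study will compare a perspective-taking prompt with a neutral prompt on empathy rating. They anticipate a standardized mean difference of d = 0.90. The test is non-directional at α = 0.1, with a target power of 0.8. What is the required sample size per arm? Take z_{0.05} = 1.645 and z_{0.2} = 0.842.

n = 16 per group

For two independent groups with equal n: n = 2·((z_{α/2} + z_β) / d)².
z_{α/2} + z_β = 1.645 + 0.842 = 2.487.
n = 2 × (2.487 / 0.90)² = 2 × 2.763² = 2 × 7.64 = 15.3.
Round up to the next whole participant.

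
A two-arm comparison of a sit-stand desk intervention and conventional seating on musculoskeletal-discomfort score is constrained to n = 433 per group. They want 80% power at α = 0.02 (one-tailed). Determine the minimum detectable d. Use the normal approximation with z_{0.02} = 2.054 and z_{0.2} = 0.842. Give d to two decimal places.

For two independent groups of n = 433 each: d_min = (z_{α} + z_β)·√(2/n).
z-sum = 2.054 + 0.842 = 2.896.
d_min = 2.896 × √(2/433) = 2.896 × 0.0680 = 0.197.

d_min ≈ 0.20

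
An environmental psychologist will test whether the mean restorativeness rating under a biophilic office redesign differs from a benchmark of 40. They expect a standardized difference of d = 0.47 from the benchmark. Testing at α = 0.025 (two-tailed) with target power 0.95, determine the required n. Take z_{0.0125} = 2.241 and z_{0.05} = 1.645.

For a one-sample test: n = ((z_{α/2} + z_β) / d)².
z_{α/2} + z_β = 2.241 + 1.645 = 3.886.
n = (3.886 / 0.47)² = 8.268² = 68.36.
Round up.

n = 69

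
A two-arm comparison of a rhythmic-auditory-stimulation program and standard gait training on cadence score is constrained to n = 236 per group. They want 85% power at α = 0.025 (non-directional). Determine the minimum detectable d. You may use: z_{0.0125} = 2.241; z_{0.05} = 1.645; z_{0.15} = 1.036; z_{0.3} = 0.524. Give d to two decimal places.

For two independent groups of n = 236 each: d_min = (z_{α/2} + z_β)·√(2/n).
z-sum = 2.241 + 1.036 = 3.277.
d_min = 3.277 × √(2/236) = 3.277 × 0.0921 = 0.302.

d_min ≈ 0.30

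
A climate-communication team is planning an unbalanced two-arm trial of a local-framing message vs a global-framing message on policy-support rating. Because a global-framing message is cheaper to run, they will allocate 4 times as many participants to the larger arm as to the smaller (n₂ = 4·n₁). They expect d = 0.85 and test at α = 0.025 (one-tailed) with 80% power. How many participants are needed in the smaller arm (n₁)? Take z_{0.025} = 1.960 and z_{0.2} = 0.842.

n₁ = 14

With allocation ratio k = n₂/n₁ = 4, Var(x̄₁−x̄₂) = σ²(1/n₁ + 1/(k·n₁)) = σ²·(k+1)/(k·n₁).
So n₁ = (1 + 1/k)·((z_{α} + z_β)/d)² = 1.250 × (2.802/0.85)².
n₁ = 1.250 × 10.87 = 13.6.
Round up: n₁ = 14, giving n₂ = 4 × 14 = 56.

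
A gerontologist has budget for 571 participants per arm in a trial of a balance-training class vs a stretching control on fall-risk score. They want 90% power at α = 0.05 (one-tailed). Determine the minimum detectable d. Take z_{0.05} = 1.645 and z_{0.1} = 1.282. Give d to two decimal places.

d_min ≈ 0.17

For two independent groups of n = 571 each: d_min = (z_{α} + z_β)·√(2/n).
z-sum = 1.645 + 1.282 = 2.927.
d_min = 2.927 × √(2/571) = 2.927 × 0.0592 = 0.173.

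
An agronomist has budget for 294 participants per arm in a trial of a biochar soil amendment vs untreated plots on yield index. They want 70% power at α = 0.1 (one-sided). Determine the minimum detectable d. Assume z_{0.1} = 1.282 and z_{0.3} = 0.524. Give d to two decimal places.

d_min ≈ 0.15

For two independent groups of n = 294 each: d_min = (z_{α} + z_β)·√(2/n).
z-sum = 1.282 + 0.524 = 1.806.
d_min = 1.806 × √(2/294) = 1.806 × 0.0825 = 0.149.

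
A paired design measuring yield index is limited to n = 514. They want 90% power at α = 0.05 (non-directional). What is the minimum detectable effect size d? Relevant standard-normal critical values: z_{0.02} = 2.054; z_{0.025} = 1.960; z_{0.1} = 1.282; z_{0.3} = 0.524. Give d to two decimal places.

For a single sample (or paired design) of n = 514: d_min = (z_{α/2} + z_β)/√n.
z-sum = 1.960 + 1.282 = 3.242.
d_min = 3.242 / √514 = 3.242 / 22.672 = 0.143.

d_min ≈ 0.14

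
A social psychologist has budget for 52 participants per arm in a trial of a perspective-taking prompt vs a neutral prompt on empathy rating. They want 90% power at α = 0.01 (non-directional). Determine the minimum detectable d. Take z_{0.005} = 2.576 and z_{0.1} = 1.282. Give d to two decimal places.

For two independent groups of n = 52 each: d_min = (z_{α/2} + z_β)·√(2/n).
z-sum = 2.576 + 1.282 = 3.858.
d_min = 3.858 × √(2/52) = 3.858 × 0.1961 = 0.757.

d_min ≈ 0.76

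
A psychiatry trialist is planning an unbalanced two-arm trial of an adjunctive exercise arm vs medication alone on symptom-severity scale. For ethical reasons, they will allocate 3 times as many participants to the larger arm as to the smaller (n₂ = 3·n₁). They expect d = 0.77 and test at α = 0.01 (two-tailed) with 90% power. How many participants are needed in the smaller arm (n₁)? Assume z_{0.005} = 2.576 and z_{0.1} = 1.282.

With allocation ratio k = n₂/n₁ = 3, Var(x̄₁−x̄₂) = σ²(1/n₁ + 1/(k·n₁)) = σ²·(k+1)/(k·n₁).
So n₁ = (1 + 1/k)·((z_{α/2} + z_β)/d)² = 1.333 × (3.858/0.77)².
n₁ = 1.333 × 25.10 = 33.5.
Round up: n₁ = 34, giving n₂ = 3 × 34 = 102.

n₁ = 34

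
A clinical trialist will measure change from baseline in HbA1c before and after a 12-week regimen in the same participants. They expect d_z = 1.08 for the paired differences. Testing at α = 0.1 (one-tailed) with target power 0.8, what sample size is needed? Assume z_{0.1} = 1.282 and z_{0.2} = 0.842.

n = 4 pairs

For a paired (one-sample on differences) test: n = ((z_{α} + z_β) / d)².
z_{α} + z_β = 1.282 + 0.842 = 2.124.
n = (2.124 / 1.08)² = 1.967² = 3.87.
Round up.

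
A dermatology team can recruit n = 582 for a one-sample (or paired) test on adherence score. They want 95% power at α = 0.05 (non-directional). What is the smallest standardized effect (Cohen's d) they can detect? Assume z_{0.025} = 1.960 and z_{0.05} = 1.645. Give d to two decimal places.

d_min ≈ 0.15

For a single sample (or paired design) of n = 582: d_min = (z_{α/2} + z_β)/√n.
z-sum = 1.960 + 1.645 = 3.605.
d_min = 3.605 / √582 = 3.605 / 24.125 = 0.149.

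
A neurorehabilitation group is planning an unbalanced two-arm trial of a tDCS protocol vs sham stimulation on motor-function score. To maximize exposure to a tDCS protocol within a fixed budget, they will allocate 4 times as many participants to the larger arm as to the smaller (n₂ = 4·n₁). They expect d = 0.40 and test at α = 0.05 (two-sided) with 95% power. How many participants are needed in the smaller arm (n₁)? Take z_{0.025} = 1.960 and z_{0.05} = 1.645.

With allocation ratio k = n₂/n₁ = 4, Var(x̄₁−x̄₂) = σ²(1/n₁ + 1/(k·n₁)) = σ²·(k+1)/(k·n₁).
So n₁ = (1 + 1/k)·((z_{α/2} + z_β)/d)² = 1.250 × (3.605/0.40)².
n₁ = 1.250 × 81.23 = 101.5.
Round up: n₁ = 102, giving n₂ = 4 × 102 = 408.

n₁ = 102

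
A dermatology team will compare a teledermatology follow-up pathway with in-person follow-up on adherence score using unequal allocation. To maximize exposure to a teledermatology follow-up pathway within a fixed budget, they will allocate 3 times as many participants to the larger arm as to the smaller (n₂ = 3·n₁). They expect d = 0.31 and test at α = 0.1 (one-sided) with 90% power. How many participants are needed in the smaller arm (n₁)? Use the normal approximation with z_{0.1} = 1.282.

With allocation ratio k = n₂/n₁ = 3, Var(x̄₁−x̄₂) = σ²(1/n₁ + 1/(k·n₁)) = σ²·(k+1)/(k·n₁).
So n₁ = (1 + 1/k)·((z_{α} + z_β)/d)² = 1.333 × (2.564/0.31)².
n₁ = 1.333 × 68.41 = 91.2.
Round up: n₁ = 92, giving n₂ = 3 × 92 = 276.

n₁ = 92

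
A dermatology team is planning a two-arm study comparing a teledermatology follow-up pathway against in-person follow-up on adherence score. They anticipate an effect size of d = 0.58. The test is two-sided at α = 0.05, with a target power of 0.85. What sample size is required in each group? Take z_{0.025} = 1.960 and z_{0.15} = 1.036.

n = 54 per group

For two independent groups with equal n: n = 2·((z_{α/2} + z_β) / d)².
z_{α/2} + z_β = 1.960 + 1.036 = 2.996.
n = 2 × (2.996 / 0.58)² = 2 × 5.166² = 2 × 26.68 = 53.4.
Round up to the next whole participant.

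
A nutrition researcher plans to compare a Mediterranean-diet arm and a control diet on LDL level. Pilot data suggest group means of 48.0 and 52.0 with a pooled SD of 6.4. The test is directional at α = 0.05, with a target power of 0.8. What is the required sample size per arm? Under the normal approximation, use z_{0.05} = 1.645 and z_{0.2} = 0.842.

Cohen's d = |M₁ − M₂| / SD_pooled = |48.0 − 52.0| / 6.4 = 4.0 / 6.4 = 0.625.
For two independent groups with equal n: n = 2·((z_{α} + z_β) / d)².
z_{α} + z_β = 1.645 + 0.842 = 2.487.
n = 2 × (2.487 / 0.625)² = 2 × 3.979² = 2 × 15.83 = 31.7.
Round up to the next whole participant.

n = 32 per group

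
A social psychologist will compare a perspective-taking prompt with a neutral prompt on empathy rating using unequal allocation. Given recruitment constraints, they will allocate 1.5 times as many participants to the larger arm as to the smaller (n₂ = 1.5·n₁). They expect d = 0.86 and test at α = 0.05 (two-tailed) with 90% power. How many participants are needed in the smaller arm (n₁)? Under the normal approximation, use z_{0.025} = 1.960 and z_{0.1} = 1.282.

n₁ = 24

With allocation ratio k = n₂/n₁ = 1.5, Var(x̄₁−x̄₂) = σ²(1/n₁ + 1/(k·n₁)) = σ²·(k+1)/(k·n₁).
So n₁ = (1 + 1/k)·((z_{α/2} + z_β)/d)² = 1.667 × (3.242/0.86)².
n₁ = 1.667 × 14.21 = 23.7.
Round up: n₁ = 24, giving n₂ = 1.5 × 24 = 36.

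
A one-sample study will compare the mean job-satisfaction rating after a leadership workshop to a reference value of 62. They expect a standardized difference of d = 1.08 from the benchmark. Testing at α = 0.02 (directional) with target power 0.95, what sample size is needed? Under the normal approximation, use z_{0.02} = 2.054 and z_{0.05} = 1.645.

For a one-sample test: n = ((z_{α} + z_β) / d)².
z_{α} + z_β = 2.054 + 1.645 = 3.699.
n = (3.699 / 1.08)² = 3.425² = 11.73.
Round up.

n = 12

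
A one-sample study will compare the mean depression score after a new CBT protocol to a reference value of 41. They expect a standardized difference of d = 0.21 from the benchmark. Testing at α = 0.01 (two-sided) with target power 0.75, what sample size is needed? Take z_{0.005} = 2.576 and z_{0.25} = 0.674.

n = 240

For a one-sample test: n = ((z_{α/2} + z_β) / d)².
z_{α/2} + z_β = 2.576 + 0.674 = 3.250.
n = (3.250 / 0.21)² = 15.476² = 239.51.
Round up.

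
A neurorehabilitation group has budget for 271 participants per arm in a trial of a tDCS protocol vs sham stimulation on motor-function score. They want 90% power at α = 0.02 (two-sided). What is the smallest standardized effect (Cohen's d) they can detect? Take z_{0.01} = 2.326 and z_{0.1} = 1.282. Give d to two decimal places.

For two independent groups of n = 271 each: d_min = (z_{α/2} + z_β)·√(2/n).
z-sum = 2.326 + 1.282 = 3.608.
d_min = 3.608 × √(2/271) = 3.608 × 0.0859 = 0.310.

d_min ≈ 0.31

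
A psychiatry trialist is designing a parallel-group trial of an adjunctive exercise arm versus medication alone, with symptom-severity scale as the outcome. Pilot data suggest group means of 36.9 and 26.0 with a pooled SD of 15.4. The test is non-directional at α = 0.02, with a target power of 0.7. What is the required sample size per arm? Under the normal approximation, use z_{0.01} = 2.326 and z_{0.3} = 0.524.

Cohen's d = |M₁ − M₂| / SD_pooled = |36.9 − 26.0| / 15.4 = 10.9 / 15.4 = 0.708.
For two independent groups with equal n: n = 2·((z_{α/2} + z_β) / d)².
z_{α/2} + z_β = 2.326 + 0.524 = 2.850.
n = 2 × (2.850 / 0.708)² = 2 × 4.025² = 2 × 16.20 = 32.4.
Round up to the next whole participant.

n = 33 per group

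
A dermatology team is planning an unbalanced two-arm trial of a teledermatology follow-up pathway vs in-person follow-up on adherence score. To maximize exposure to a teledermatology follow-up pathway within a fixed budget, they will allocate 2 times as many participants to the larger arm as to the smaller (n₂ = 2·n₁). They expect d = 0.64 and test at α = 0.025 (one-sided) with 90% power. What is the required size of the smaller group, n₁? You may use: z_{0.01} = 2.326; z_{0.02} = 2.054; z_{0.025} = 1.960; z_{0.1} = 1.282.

With allocation ratio k = n₂/n₁ = 2, Var(x̄₁−x̄₂) = σ²(1/n₁ + 1/(k·n₁)) = σ²·(k+1)/(k·n₁).
So n₁ = (1 + 1/k)·((z_{α} + z_β)/d)² = 1.500 × (3.242/0.64)².
n₁ = 1.500 × 25.66 = 38.5.
Round up: n₁ = 39, giving n₂ = 2 × 39 = 78.

n₁ = 39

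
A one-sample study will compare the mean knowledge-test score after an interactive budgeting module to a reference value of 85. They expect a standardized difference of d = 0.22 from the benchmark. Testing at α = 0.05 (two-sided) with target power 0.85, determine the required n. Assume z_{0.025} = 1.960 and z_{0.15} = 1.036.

n = 186

For a one-sample test: n = ((z_{α/2} + z_β) / d)².
z_{α/2} + z_β = 1.960 + 1.036 = 2.996.
n = (2.996 / 0.22)² = 13.618² = 185.45.
Round up.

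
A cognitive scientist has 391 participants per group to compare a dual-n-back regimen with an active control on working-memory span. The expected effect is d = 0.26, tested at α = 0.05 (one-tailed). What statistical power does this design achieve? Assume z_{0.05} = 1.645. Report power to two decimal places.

For two equal groups, power = Φ(d·√(n/2) − z_{α}).
d·√(n/2) = 0.26 × √(391/2) = 0.26 × 13.982 = 3.635.
z_β = 3.635 − 1.645 = 1.990.
Power = Φ(1.990) = 0.977.

power ≈ 0.98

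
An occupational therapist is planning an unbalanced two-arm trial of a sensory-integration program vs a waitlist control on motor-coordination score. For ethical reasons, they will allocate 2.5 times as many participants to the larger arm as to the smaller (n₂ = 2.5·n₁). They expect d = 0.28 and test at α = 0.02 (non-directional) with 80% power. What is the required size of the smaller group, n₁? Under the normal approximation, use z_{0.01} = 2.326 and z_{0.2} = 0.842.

With allocation ratio k = n₂/n₁ = 2.5, Var(x̄₁−x̄₂) = σ²(1/n₁ + 1/(k·n₁)) = σ²·(k+1)/(k·n₁).
So n₁ = (1 + 1/k)·((z_{α/2} + z_β)/d)² = 1.400 × (3.168/0.28)².
n₁ = 1.400 × 128.01 = 179.2.
Round up: n₁ = 180, giving n₂ = 2.5 × 180 = 450.

n₁ = 180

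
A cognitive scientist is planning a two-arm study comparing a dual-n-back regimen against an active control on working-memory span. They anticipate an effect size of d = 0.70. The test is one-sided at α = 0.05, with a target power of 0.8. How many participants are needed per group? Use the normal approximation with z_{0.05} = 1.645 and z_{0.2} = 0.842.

For two independent groups with equal n: n = 2·((z_{α} + z_β) / d)².
z_{α} + z_β = 1.645 + 0.842 = 2.487.
n = 2 × (2.487 / 0.70)² = 2 × 3.553² = 2 × 12.62 = 25.2.
Round up to the next whole participant.

n = 26 per group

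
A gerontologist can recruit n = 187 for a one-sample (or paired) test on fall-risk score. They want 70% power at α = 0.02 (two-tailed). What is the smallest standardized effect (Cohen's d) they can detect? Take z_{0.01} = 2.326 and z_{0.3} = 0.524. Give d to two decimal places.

d_min ≈ 0.21

For a single sample (or paired design) of n = 187: d_min = (z_{α/2} + z_β)/√n.
z-sum = 2.326 + 0.524 = 2.850.
d_min = 2.850 / √187 = 2.850 / 13.675 = 0.208.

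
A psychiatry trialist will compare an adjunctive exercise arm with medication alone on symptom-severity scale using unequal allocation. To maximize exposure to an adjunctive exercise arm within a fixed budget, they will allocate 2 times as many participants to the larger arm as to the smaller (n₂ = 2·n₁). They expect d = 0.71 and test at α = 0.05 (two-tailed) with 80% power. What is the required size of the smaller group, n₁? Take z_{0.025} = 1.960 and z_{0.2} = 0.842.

n₁ = 24

With allocation ratio k = n₂/n₁ = 2, Var(x̄₁−x̄₂) = σ²(1/n₁ + 1/(k·n₁)) = σ²·(k+1)/(k·n₁).
So n₁ = (1 + 1/k)·((z_{α/2} + z_β)/d)² = 1.500 × (2.802/0.71)².
n₁ = 1.500 × 15.57 = 23.4.
Round up: n₁ = 24, giving n₂ = 2 × 24 = 48.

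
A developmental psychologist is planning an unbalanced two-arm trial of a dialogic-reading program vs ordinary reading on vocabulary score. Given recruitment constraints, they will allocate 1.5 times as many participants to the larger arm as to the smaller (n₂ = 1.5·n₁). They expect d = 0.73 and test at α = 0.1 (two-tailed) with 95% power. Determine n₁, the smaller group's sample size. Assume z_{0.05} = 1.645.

n₁ = 34

With allocation ratio k = n₂/n₁ = 1.5, Var(x̄₁−x̄₂) = σ²(1/n₁ + 1/(k·n₁)) = σ²·(k+1)/(k·n₁).
So n₁ = (1 + 1/k)·((z_{α/2} + z_β)/d)² = 1.667 × (3.290/0.73)².
n₁ = 1.667 × 20.31 = 33.9.
Round up: n₁ = 34, giving n₂ = 1.5 × 34 = 51.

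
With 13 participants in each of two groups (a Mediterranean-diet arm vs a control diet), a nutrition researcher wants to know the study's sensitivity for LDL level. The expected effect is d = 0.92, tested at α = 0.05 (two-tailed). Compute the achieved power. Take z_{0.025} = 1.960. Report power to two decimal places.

power ≈ 0.65

For two equal groups, power = Φ(d·√(n/2) − z_{α/2}).
d·√(n/2) = 0.92 × √(13/2) = 0.92 × 2.550 = 2.346.
z_β = 2.346 − 1.960 = 0.386.
Power = Φ(0.386) = 0.650.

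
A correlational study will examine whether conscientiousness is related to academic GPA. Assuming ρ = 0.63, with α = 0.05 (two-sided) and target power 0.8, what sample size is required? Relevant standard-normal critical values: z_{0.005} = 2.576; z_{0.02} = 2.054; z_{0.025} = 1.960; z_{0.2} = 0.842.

Fisher's z: C = ½·ln((1+r)/(1−r)) = ½·ln(4.4054) = 0.7414.
n = ((z_{α/2} + z_β)/C)² + 3.
(1.960 + 0.842) / 0.7414 = 2.802 / 0.7414 = 3.779.
n = 3.779² + 3 = 14.28 + 3 = 17.3.
Round up.

n = 18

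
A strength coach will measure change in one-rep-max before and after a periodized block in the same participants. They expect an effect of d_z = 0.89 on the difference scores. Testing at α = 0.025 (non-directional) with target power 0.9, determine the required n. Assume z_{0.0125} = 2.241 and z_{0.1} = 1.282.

For a paired (one-sample on differences) test: n = ((z_{α/2} + z_β) / d)².
z_{α/2} + z_β = 2.241 + 1.282 = 3.523.
n = (3.523 / 0.89)² = 3.958² = 15.67.
Round up.

n = 16 pairs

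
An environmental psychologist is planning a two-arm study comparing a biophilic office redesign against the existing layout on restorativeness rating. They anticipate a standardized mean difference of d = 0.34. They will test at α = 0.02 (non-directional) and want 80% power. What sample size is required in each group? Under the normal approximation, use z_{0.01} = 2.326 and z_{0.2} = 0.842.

n = 174 per group

For two independent groups with equal n: n = 2·((z_{α/2} + z_β) / d)².
z_{α/2} + z_β = 2.326 + 0.842 = 3.168.
n = 2 × (3.168 / 0.34)² = 2 × 9.318² = 2 × 86.82 = 173.6.
Round up to the next whole participant.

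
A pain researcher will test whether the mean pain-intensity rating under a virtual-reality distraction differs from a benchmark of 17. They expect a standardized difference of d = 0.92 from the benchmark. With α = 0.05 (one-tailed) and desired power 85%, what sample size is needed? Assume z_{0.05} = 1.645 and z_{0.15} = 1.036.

n = 9

For a one-sample test: n = ((z_{α} + z_β) / d)².
z_{α} + z_β = 1.645 + 1.036 = 2.681.
n = (2.681 / 0.92)² = 2.914² = 8.49.
Round up.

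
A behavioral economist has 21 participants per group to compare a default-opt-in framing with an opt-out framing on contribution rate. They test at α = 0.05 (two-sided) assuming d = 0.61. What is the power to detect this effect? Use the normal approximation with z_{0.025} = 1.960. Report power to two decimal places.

power ≈ 0.51

For two equal groups, power = Φ(d·√(n/2) − z_{α/2}).
d·√(n/2) = 0.61 × √(21/2) = 0.61 × 3.240 = 1.977.
z_β = 1.977 − 1.960 = 0.017.
Power = Φ(0.017) = 0.507.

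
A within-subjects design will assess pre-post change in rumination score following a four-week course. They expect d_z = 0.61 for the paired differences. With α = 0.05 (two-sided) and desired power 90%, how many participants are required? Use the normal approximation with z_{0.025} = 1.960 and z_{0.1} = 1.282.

For a paired (one-sample on differences) test: n = ((z_{α/2} + z_β) / d)².
z_{α/2} + z_β = 1.960 + 1.282 = 3.242.
n = (3.242 / 0.61)² = 5.315² = 28.25.
Round up.

n = 29 pairs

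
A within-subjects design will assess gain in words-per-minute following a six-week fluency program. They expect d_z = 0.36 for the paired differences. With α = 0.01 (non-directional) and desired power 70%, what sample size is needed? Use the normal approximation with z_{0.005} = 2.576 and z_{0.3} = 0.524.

For a paired (one-sample on differences) test: n = ((z_{α/2} + z_β) / d)².
z_{α/2} + z_β = 2.576 + 0.524 = 3.100.
n = (3.100 / 0.36)² = 8.611² = 74.15.
Round up.

n = 75 pairs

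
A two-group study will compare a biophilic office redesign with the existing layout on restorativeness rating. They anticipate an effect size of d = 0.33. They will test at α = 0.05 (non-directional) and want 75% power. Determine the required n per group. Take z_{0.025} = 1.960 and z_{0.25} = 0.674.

For two independent groups with equal n: n = 2·((z_{α/2} + z_β) / d)².
z_{α/2} + z_β = 1.960 + 0.674 = 2.634.
n = 2 × (2.634 / 0.33)² = 2 × 7.982² = 2 × 63.71 = 127.4.
Round up to the next whole participant.

n = 128 per group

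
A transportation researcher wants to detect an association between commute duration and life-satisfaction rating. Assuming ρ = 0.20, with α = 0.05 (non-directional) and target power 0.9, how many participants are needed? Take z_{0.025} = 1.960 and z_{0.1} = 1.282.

n = 259

Fisher's z: C = ½·ln((1+r)/(1−r)) = ½·ln(1.5000) = 0.2027.
n = ((z_{α/2} + z_β)/C)² + 3.
(1.960 + 1.282) / 0.2027 = 3.242 / 0.2027 = 15.994.
n = 15.994² + 3 = 255.81 + 3 = 258.8.
Round up.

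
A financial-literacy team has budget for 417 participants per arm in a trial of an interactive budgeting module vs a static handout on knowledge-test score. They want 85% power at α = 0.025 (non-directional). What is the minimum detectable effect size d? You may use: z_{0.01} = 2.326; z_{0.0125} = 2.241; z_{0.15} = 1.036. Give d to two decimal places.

d_min ≈ 0.23

For two independent groups of n = 417 each: d_min = (z_{α/2} + z_β)·√(2/n).
z-sum = 2.241 + 1.036 = 3.277.
d_min = 3.277 × √(2/417) = 3.277 × 0.0693 = 0.227.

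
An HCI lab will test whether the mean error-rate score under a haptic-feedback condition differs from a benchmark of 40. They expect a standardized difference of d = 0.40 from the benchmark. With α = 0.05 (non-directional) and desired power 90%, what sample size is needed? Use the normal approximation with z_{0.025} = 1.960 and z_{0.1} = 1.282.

n = 66

For a one-sample test: n = ((z_{α/2} + z_β) / d)².
z_{α/2} + z_β = 1.960 + 1.282 = 3.242.
n = (3.242 / 0.40)² = 8.105² = 65.69.
Round up.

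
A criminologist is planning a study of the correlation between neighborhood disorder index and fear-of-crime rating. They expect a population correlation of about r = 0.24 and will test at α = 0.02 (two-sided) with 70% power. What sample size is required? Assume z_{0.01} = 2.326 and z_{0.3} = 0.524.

n = 139

Fisher's z: C = ½·ln((1+r)/(1−r)) = ½·ln(1.6316) = 0.2448.
n = ((z_{α/2} + z_β)/C)² + 3.
(2.326 + 0.524) / 0.2448 = 2.850 / 0.2448 = 11.642.
n = 11.642² + 3 = 135.54 + 3 = 138.5.
Round up.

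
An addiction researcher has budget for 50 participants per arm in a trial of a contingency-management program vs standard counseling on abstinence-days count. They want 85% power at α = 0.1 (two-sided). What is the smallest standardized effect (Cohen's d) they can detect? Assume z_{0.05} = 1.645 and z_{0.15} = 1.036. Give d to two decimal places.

For two independent groups of n = 50 each: d_min = (z_{α/2} + z_β)·√(2/n).
z-sum = 1.645 + 1.036 = 2.681.
d_min = 2.681 × √(2/50) = 2.681 × 0.2000 = 0.536.

d_min ≈ 0.54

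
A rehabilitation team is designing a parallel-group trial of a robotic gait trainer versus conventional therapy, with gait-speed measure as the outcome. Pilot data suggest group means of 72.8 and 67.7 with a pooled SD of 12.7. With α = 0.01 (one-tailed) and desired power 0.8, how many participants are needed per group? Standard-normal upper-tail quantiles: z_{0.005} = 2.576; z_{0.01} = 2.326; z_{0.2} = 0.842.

n = 125 per group

Cohen's d = |M₁ − M₂| / SD_pooled = |72.8 − 67.7| / 12.7 = 5.1 / 12.7 = 0.402.
For two independent groups with equal n: n = 2·((z_{α} + z_β) / d)².
z_{α} + z_β = 2.326 + 0.842 = 3.168.
n = 2 × (3.168 / 0.402)² = 2 × 7.881² = 2 × 62.10 = 124.2.
Round up to the next whole participant.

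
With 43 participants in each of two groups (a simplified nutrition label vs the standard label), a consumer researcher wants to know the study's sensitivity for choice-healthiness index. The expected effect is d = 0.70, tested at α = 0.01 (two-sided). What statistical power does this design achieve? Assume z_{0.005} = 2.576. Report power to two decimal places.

power ≈ 0.75

For two equal groups, power = Φ(d·√(n/2) − z_{α/2}).
d·√(n/2) = 0.70 × √(43/2) = 0.70 × 4.637 = 3.246.
z_β = 3.246 − 2.576 = 0.670.
Power = Φ(0.670) = 0.748.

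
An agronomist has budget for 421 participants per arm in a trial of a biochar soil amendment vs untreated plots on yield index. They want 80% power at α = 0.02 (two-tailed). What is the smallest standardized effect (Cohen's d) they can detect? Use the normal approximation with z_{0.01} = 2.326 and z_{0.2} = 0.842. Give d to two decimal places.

d_min ≈ 0.22

For two independent groups of n = 421 each: d_min = (z_{α/2} + z_β)·√(2/n).
z-sum = 2.326 + 0.842 = 3.168.
d_min = 3.168 × √(2/421) = 3.168 × 0.0689 = 0.218.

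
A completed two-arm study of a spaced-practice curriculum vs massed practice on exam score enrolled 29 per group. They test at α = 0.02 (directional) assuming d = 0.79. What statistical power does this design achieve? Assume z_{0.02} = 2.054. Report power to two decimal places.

For two equal groups, power = Φ(d·√(n/2) − z_{α}).
d·√(n/2) = 0.79 × √(29/2) = 0.79 × 3.808 = 3.008.
z_β = 3.008 − 2.054 = 0.954.
Power = Φ(0.954) = 0.830.

power ≈ 0.83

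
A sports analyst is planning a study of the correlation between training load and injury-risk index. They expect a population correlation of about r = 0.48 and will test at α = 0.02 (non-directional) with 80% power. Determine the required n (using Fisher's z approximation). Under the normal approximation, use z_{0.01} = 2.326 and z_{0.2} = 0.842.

Fisher's z: C = ½·ln((1+r)/(1−r)) = ½·ln(2.8462) = 0.5230.
n = ((z_{α/2} + z_β)/C)² + 3.
(2.326 + 0.842) / 0.5230 = 3.168 / 0.5230 = 6.057.
n = 6.057² + 3 = 36.69 + 3 = 39.7.
Round up.

n = 40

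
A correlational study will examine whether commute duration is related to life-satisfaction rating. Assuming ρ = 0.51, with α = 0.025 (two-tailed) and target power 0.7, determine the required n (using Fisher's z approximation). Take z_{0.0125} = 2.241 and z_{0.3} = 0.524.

n = 28

Fisher's z: C = ½·ln((1+r)/(1−r)) = ½·ln(3.0816) = 0.5627.
n = ((z_{α/2} + z_β)/C)² + 3.
(2.241 + 0.524) / 0.5627 = 2.765 / 0.5627 = 4.914.
n = 4.914² + 3 = 24.15 + 3 = 27.1.
Round up.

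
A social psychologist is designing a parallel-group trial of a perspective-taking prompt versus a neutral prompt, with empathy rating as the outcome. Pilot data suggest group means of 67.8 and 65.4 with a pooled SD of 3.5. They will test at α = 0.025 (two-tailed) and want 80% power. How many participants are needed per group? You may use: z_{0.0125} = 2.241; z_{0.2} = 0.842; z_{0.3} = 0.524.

n = 41 per group

Cohen's d = |M₁ − M₂| / SD_pooled = |67.8 − 65.4| / 3.5 = 2.4 / 3.5 = 0.686.
For two independent groups with equal n: n = 2·((z_{α/2} + z_β) / d)².
z_{α/2} + z_β = 2.241 + 0.842 = 3.083.
n = 2 × (3.083 / 0.686)² = 2 × 4.494² = 2 × 20.20 = 40.4.
Round up to the next whole participant.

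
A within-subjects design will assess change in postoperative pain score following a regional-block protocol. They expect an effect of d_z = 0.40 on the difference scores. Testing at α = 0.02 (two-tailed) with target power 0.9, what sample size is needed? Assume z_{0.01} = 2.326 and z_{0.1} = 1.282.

n = 82 pairs

For a paired (one-sample on differences) test: n = ((z_{α/2} + z_β) / d)².
z_{α/2} + z_β = 2.326 + 1.282 = 3.608.
n = (3.608 / 0.40)² = 9.020² = 81.36.
Round up.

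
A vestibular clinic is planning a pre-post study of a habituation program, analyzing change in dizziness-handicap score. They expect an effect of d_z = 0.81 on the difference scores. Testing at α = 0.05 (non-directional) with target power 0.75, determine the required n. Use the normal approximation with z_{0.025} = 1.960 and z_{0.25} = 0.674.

For a paired (one-sample on differences) test: n = ((z_{α/2} + z_β) / d)².
z_{α/2} + z_β = 1.960 + 0.674 = 2.634.
n = (2.634 / 0.81)² = 3.252² = 10.57.
Round up.

n = 11 pairs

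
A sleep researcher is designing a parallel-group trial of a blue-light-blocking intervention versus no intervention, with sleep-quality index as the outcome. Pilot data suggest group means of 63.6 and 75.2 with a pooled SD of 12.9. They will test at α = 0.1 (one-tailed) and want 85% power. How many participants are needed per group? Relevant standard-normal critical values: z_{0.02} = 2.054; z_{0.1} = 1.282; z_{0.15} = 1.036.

Cohen's d = |M₁ − M₂| / SD_pooled = |63.6 − 75.2| / 12.9 = 11.6 / 12.9 = 0.899.
For two independent groups with equal n: n = 2·((z_{α} + z_β) / d)².
z_{α} + z_β = 1.282 + 1.036 = 2.318.
n = 2 × (2.318 / 0.899)² = 2 × 2.578² = 2 × 6.65 = 13.3.
Round up to the next whole participant.

n = 14 per group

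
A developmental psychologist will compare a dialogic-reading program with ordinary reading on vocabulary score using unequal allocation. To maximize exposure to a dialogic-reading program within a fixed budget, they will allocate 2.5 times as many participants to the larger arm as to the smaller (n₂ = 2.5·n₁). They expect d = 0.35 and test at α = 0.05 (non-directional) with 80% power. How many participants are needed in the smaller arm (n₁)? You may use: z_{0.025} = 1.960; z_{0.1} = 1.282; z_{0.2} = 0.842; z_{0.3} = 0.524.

n₁ = 90

With allocation ratio k = n₂/n₁ = 2.5, Var(x̄₁−x̄₂) = σ²(1/n₁ + 1/(k·n₁)) = σ²·(k+1)/(k·n₁).
So n₁ = (1 + 1/k)·((z_{α/2} + z_β)/d)² = 1.400 × (2.802/0.35)².
n₁ = 1.400 × 64.09 = 89.7.
Round up: n₁ = 90, giving n₂ = 2.5 × 90 = 225.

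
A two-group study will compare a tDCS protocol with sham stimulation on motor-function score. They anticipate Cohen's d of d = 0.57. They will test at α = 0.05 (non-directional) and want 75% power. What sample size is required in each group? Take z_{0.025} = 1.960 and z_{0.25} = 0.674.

For two independent groups with equal n: n = 2·((z_{α/2} + z_β) / d)².
z_{α/2} + z_β = 1.960 + 0.674 = 2.634.
n = 2 × (2.634 / 0.57)² = 2 × 4.621² = 2 × 21.35 = 42.7.
Round up to the next whole participant.

n = 43 per group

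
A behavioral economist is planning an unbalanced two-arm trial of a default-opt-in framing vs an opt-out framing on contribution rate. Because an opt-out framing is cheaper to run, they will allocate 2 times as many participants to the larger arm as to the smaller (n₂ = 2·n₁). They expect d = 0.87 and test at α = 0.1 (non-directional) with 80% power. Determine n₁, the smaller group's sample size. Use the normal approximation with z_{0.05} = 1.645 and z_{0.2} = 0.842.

With allocation ratio k = n₂/n₁ = 2, Var(x̄₁−x̄₂) = σ²(1/n₁ + 1/(k·n₁)) = σ²·(k+1)/(k·n₁).
So n₁ = (1 + 1/k)·((z_{α/2} + z_β)/d)² = 1.500 × (2.487/0.87)².
n₁ = 1.500 × 8.17 = 12.3.
Round up: n₁ = 13, giving n₂ = 2 × 13 = 26.

n₁ = 13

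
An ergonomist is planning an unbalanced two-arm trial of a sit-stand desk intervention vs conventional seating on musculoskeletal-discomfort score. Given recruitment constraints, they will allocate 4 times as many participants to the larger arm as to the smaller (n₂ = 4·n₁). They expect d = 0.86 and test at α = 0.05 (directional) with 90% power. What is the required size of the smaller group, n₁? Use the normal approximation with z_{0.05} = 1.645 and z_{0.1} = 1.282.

n₁ = 15

With allocation ratio k = n₂/n₁ = 4, Var(x̄₁−x̄₂) = σ²(1/n₁ + 1/(k·n₁)) = σ²·(k+1)/(k·n₁).
So n₁ = (1 + 1/k)·((z_{α} + z_β)/d)² = 1.250 × (2.927/0.86)².
n₁ = 1.250 × 11.58 = 14.5.
Round up: n₁ = 15, giving n₂ = 4 × 15 = 60.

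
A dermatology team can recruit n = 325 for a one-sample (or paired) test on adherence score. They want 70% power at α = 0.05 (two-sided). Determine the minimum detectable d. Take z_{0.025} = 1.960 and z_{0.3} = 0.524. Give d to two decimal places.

d_min ≈ 0.14

For a single sample (or paired design) of n = 325: d_min = (z_{α/2} + z_β)/√n.
z-sum = 1.960 + 0.524 = 2.484.
d_min = 2.484 / √325 = 2.484 / 18.028 = 0.138.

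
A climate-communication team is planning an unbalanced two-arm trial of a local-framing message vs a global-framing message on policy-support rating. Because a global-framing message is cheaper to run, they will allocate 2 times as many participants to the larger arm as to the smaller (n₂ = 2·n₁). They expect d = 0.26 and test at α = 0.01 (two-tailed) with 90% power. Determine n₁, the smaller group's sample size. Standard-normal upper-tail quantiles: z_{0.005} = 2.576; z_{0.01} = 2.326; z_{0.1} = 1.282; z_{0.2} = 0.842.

With allocation ratio k = n₂/n₁ = 2, Var(x̄₁−x̄₂) = σ²(1/n₁ + 1/(k·n₁)) = σ²·(k+1)/(k·n₁).
So n₁ = (1 + 1/k)·((z_{α/2} + z_β)/d)² = 1.500 × (3.858/0.26)².
n₁ = 1.500 × 220.18 = 330.3.
Round up: n₁ = 331, giving n₂ = 2 × 331 = 662.

n₁ = 331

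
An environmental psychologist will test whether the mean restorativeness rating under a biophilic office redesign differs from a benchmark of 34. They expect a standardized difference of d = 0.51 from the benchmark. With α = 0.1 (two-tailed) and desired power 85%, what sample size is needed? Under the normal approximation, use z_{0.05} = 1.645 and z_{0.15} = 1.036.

n = 28

For a one-sample test: n = ((z_{α/2} + z_β) / d)².
z_{α/2} + z_β = 1.645 + 1.036 = 2.681.
n = (2.681 / 0.51)² = 5.257² = 27.63.
Round up.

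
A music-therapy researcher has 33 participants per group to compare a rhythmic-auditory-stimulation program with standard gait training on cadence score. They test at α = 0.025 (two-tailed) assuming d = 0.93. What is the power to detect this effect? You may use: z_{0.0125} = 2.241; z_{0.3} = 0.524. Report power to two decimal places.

power ≈ 0.94

For two equal groups, power = Φ(d·√(n/2) − z_{α/2}).
d·√(n/2) = 0.93 × √(33/2) = 0.93 × 4.062 = 3.778.
z_β = 3.778 − 2.241 = 1.537.
Power = Φ(1.537) = 0.938.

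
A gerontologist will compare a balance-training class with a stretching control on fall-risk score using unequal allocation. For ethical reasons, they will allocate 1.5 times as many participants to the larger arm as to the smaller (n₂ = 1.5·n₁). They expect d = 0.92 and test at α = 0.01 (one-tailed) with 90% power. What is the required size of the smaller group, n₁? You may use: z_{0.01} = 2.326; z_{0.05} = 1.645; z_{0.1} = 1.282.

With allocation ratio k = n₂/n₁ = 1.5, Var(x̄₁−x̄₂) = σ²(1/n₁ + 1/(k·n₁)) = σ²·(k+1)/(k·n₁).
So n₁ = (1 + 1/k)·((z_{α} + z_β)/d)² = 1.667 × (3.608/0.92)².
n₁ = 1.667 × 15.38 = 25.6.
Round up: n₁ = 26, giving n₂ = 1.5 × 26 = 39.

n₁ = 26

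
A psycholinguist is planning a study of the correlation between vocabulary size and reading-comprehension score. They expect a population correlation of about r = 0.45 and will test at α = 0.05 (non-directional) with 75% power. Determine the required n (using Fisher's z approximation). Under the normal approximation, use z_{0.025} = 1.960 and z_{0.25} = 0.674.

n = 33

Fisher's z: C = ½·ln((1+r)/(1−r)) = ½·ln(2.6364) = 0.4847.
n = ((z_{α/2} + z_β)/C)² + 3.
(1.960 + 0.674) / 0.4847 = 2.634 / 0.4847 = 5.434.
n = 5.434² + 3 = 29.53 + 3 = 32.5.
Round up.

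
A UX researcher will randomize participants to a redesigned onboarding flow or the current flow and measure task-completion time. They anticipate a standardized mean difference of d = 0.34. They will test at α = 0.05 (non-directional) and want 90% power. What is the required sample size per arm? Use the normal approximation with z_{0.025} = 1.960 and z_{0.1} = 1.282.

For two independent groups with equal n: n = 2·((z_{α/2} + z_β) / d)².
z_{α/2} + z_β = 1.960 + 1.282 = 3.242.
n = 2 × (3.242 / 0.34)² = 2 × 9.535² = 2 × 90.92 = 181.8.
Round up to the next whole participant.

n = 182 per group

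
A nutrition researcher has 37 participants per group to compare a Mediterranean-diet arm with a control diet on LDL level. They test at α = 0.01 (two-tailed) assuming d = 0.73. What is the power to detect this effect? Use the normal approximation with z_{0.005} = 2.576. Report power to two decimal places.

For two equal groups, power = Φ(d·√(n/2) − z_{α/2}).
d·√(n/2) = 0.73 × √(37/2) = 0.73 × 4.301 = 3.140.
z_β = 3.140 − 2.576 = 0.564.
Power = Φ(0.564) = 0.714.

power ≈ 0.71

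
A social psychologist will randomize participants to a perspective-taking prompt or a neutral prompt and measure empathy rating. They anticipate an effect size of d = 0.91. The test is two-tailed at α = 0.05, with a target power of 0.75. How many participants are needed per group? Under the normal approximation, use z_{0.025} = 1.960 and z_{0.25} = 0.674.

n = 17 per group

For two independent groups with equal n: n = 2·((z_{α/2} + z_β) / d)².
z_{α/2} + z_β = 1.960 + 0.674 = 2.634.
n = 2 × (2.634 / 0.91)² = 2 × 2.895² = 2 × 8.38 = 16.8.
Round up to the next whole participant.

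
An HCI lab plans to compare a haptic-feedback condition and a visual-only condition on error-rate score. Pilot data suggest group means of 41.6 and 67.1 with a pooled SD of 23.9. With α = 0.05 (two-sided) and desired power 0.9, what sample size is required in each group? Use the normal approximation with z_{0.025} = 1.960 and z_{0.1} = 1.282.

Cohen's d = |M₁ − M₂| / SD_pooled = |41.6 − 67.1| / 23.9 = 25.5 / 23.9 = 1.067.
For two independent groups with equal n: n = 2·((z_{α/2} + z_β) / d)².
z_{α/2} + z_β = 1.960 + 1.282 = 3.242.
n = 2 × (3.242 / 1.067)² = 2 × 3.038² = 2 × 9.23 = 18.5.
Round up to the next whole participant.

n = 19 per group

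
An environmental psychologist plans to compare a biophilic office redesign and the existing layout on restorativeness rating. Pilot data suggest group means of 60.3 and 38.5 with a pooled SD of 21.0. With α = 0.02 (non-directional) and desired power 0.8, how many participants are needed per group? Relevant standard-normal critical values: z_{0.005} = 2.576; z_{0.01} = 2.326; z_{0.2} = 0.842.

n = 19 per group

Cohen's d = |M₁ − M₂| / SD_pooled = |60.3 − 38.5| / 21.0 = 21.8 / 21.0 = 1.038.
For two independent groups with equal n: n = 2·((z_{α/2} + z_β) / d)².
z_{α/2} + z_β = 2.326 + 0.842 = 3.168.
n = 2 × (3.168 / 1.038)² = 2 × 3.052² = 2 × 9.31 = 18.6.
Round up to the next whole participant.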